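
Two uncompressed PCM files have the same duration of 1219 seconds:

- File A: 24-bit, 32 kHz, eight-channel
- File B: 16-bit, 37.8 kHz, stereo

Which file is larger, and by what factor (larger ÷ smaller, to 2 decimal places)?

File A, by a factor of 5.08

File A: 32,000 × 3 × 8 = 768,000 bytes/s.
File B: 37,800 × 2 × 2 = 151,200 bytes/s.
File A is larger; ratio = 936,192,000 / 184,312,800 = 5.08.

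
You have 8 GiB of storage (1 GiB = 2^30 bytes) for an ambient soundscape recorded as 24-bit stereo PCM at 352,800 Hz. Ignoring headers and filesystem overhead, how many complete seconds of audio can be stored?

4,057 seconds

Uncompressed byte rate = 352,800 × 3 × 2 = 2,116,800 bytes/s.
Capacity = 8 × 1,073,741,824 = 8,589,934,592 bytes.
8,589,934,592 / 2,116,800 ≈ 4057.98 s → 4,057 seconds.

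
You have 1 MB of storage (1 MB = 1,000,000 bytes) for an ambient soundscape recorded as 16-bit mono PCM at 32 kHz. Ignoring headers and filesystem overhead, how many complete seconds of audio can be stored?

15 seconds

Uncompressed byte rate = 32,000 × 2 × 1 = 64,000 bytes/s.
Capacity = 1 × 1,000,000 = 1,000,000 bytes.
1,000,000 / 64,000 ≈ 15.62 s → 15 seconds.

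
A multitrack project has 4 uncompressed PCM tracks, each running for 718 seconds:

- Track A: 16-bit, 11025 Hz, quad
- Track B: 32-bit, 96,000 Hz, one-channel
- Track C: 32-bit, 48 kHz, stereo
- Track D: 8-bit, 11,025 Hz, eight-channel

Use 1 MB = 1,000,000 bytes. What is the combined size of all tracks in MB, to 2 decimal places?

678.08 MB

Track A: 11,025 × 718 × 2 × 4 = 63,327,600 bytes.
Track B: 96,000 × 718 × 4 × 1 = 275,712,000 bytes.
Track C: 48,000 × 718 × 4 × 2 = 275,712,000 bytes.
Track D: 11,025 × 718 × 1 × 8 = 63,327,600 bytes.
Total = 678,079,200 bytes = 678.08 MB.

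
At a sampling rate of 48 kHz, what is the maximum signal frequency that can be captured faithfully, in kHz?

24 kHz

Nyquist frequency = sample rate / 2 = 48,000 / 2 = 24 kHz.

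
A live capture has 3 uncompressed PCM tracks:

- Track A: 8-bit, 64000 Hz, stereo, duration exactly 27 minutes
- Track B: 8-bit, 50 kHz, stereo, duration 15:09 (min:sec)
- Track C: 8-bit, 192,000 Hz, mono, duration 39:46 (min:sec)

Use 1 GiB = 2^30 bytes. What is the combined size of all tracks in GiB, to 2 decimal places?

0.70 GiB

Track A: exactly 27 minutes = 1,620 s; 64,000 × 1,620 × 1 × 2 = 207,360,000 bytes.
Track B: 15:09 (min:sec) = 909 s; 50,000 × 909 × 1 × 2 = 90,900,000 bytes.
Track C: 39:46 (min:sec) = 2,386 s; 192,000 × 2,386 × 1 × 1 = 458,112,000 bytes.
Total = 756,372,000 bytes = 0.70 GiB.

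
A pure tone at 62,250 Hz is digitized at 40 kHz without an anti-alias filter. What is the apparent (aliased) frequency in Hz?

17,750 Hz

Nyquist = 40,000/2 = 20,000 Hz; 62,250 Hz exceeds it.
Alias = |62,250 − 2×40,000| = |62,250 − 80,000| = 17,750 Hz.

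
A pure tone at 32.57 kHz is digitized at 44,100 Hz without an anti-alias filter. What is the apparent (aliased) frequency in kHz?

Nyquist = 44,100/2 = 22,050 Hz; 32,570 Hz exceeds it.
Alias = |32,570 − 1×44,100| = |32,570 − 44,100| = 11,530 Hz = 11.53 kHz.

11.53 kHz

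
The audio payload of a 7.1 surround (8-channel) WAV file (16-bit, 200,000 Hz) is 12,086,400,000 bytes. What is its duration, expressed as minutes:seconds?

Byte rate = 200,000 × 2 × 8 = 3,200,000 bytes/s.
Duration = 12,086,400,000 / 3,200,000 = 3,777 s.
3,777 s = 62:57.

62:57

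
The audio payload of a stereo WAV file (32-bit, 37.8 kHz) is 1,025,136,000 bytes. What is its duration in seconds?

Byte rate = 37,800 × 4 × 2 = 302,400 bytes/s.
Duration = 1,025,136,000 / 302,400 = 3,390 s.

3,390 seconds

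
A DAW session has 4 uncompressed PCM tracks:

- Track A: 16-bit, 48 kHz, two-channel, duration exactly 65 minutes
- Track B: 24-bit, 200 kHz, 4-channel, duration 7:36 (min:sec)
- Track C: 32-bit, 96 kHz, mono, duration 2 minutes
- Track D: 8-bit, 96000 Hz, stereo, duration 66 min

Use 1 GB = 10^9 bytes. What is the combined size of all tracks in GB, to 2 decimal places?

Track A: exactly 65 minutes = 3,900 s; 48,000 × 3,900 × 2 × 2 = 748,800,000 bytes.
Track B: 7:36 (min:sec) = 456 s; 200,000 × 456 × 3 × 4 = 1,094,400,000 bytes.
Track C: 2 minutes = 120 s; 96,000 × 120 × 4 × 1 = 46,080,000 bytes.
Track D: 66 min = 3,960 s; 96,000 × 3,960 × 1 × 2 = 760,320,000 bytes.
Total = 2,649,600,000 bytes = 2.65 GB.

2.65 GB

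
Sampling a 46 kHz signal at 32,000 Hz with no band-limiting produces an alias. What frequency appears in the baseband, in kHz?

14 kHz

Nyquist = 32,000/2 = 16,000 Hz; 46,000 Hz exceeds it.
Alias = |46,000 − 1×32,000| = |46,000 − 32,000| = 14,000 Hz = 14 kHz.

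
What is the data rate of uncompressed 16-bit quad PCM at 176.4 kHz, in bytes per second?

Bit rate = 176,400 × 16 × 4 = 11,289,600 bits/s.
11,289,600 / 8 = 1,411,200 bytes/s.

1,411,200 bytes/s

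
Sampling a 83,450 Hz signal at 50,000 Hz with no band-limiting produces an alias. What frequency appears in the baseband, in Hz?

Nyquist = 50,000/2 = 25,000 Hz; 83,450 Hz exceeds it.
Alias = |83,450 − 2×50,000| = |83,450 − 100,000| = 16,550 Hz.

16,550 Hz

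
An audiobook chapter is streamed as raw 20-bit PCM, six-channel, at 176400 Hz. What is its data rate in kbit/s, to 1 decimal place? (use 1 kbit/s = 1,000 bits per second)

Bit rate = 176,400 × 20 × 6 = 21,168,000 bits/s.
= 21168.0 kbit/s.

21168.0 kbit/s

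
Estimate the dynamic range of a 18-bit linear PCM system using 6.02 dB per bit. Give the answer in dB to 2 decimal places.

18 × 6.02 = 108.36 dB.

108.36 dB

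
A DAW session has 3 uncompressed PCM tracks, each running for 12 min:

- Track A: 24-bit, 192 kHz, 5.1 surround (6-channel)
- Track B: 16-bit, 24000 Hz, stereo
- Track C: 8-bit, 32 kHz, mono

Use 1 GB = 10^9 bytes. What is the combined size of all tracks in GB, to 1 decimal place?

2.6 GB

12 min = 720 s.
Track A: 192,000 × 720 × 3 × 6 = 2,488,320,000 bytes.
Track B: 24,000 × 720 × 2 × 2 = 69,120,000 bytes.
Track C: 32,000 × 720 × 1 × 1 = 23,040,000 bytes.
Total = 2,580,480,000 bytes = 2.6 GB.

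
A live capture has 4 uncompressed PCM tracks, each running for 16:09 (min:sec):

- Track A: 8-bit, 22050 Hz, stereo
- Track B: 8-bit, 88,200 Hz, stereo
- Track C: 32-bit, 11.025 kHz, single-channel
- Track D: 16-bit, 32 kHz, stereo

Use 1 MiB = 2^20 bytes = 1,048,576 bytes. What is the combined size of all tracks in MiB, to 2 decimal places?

362.81 MiB

16:09 (min:sec) = 969 s.
Track A: 22,050 × 969 × 1 × 2 = 42,732,900 bytes.
Track B: 88,200 × 969 × 1 × 2 = 170,931,600 bytes.
Track C: 11,025 × 969 × 4 × 1 = 42,732,900 bytes.
Track D: 32,000 × 969 × 2 × 2 = 124,032,000 bytes.
Total = 380,429,400 bytes = 362.81 MiB.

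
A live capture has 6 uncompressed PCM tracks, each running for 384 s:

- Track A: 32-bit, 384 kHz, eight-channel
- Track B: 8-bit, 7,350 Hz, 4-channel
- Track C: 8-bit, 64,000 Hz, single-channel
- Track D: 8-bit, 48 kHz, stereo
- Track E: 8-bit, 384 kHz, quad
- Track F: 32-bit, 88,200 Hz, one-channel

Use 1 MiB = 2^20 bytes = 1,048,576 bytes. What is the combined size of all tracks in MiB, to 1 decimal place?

5261.1 MiB

Track A: 384,000 × 384 × 4 × 8 = 4,718,592,000 bytes.
Track B: 7,350 × 384 × 1 × 4 = 11,289,600 bytes.
Track C: 64,000 × 384 × 1 × 1 = 24,576,000 bytes.
Track D: 48,000 × 384 × 1 × 2 = 36,864,000 bytes.
Track E: 384,000 × 384 × 1 × 4 = 589,824,000 bytes.
Track F: 88,200 × 384 × 4 × 1 = 135,475,200 bytes.
Total = 5,516,620,800 bytes = 5261.1 MiB.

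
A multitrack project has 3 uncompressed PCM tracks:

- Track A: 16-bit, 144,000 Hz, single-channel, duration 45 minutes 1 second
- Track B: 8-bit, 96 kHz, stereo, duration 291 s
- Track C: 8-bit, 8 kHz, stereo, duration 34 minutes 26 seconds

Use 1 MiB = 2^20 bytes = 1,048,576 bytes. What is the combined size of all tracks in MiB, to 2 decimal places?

Track A: 45 minutes 1 second = 2,701 s; 144,000 × 2,701 × 2 × 1 = 777,888,000 bytes.
Track B: 96,000 × 291 × 1 × 2 = 55,872,000 bytes.
Track C: 34 minutes 26 seconds = 2,066 s; 8,000 × 2,066 × 1 × 2 = 33,056,000 bytes.
Total = 866,816,000 bytes = 826.66 MiB.

826.66 MiB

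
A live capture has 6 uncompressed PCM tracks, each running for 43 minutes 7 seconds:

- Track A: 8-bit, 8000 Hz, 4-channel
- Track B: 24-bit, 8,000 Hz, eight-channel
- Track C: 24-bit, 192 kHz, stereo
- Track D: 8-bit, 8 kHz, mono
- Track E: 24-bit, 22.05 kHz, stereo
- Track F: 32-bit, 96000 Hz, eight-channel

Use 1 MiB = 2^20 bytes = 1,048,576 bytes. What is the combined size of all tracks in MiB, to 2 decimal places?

11320.05 MiB

43 minutes 7 seconds = 2,587 s.
Track A: 8,000 × 2,587 × 1 × 4 = 82,784,000 bytes.
Track B: 8,000 × 2,587 × 3 × 8 = 496,704,000 bytes.
Track C: 192,000 × 2,587 × 3 × 2 = 2,980,224,000 bytes.
Track D: 8,000 × 2,587 × 1 × 1 = 20,696,000 bytes.
Track E: 22,050 × 2,587 × 3 × 2 = 342,260,100 bytes.
Track F: 96,000 × 2,587 × 4 × 8 = 7,947,264,000 bytes.
Total = 11,869,932,100 bytes = 11320.05 MiB.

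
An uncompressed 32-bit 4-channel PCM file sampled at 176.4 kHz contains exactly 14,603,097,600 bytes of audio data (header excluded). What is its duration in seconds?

5,174 seconds

Byte rate = 176,400 × 4 × 4 = 2,822,400 bytes/s.
Duration = 14,603,097,600 / 2,822,400 = 5,174 s.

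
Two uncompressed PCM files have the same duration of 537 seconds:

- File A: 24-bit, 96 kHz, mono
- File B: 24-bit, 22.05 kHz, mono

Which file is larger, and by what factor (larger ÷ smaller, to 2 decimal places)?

File A: 96,000 × 3 × 1 = 288,000 bytes/s.
File B: 22,050 × 3 × 1 = 66,150 bytes/s.
File A is larger; ratio = 154,656,000 / 35,522,550 = 4.35.

File A, by a factor of 4.35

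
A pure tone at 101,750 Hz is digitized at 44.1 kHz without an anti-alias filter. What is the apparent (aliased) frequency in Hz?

Nyquist = 44,100/2 = 22,050 Hz; 101,750 Hz exceeds it.
Alias = |101,750 − 2×44,100| = |101,750 − 88,200| = 13,550 Hz.

13,550 Hz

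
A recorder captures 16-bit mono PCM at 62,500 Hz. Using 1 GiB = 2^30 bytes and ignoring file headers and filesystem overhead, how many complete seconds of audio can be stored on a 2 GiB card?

17,179 seconds

Uncompressed byte rate = 62,500 × 2 × 1 = 125,000 bytes/s.
Capacity = 2 × 1,073,741,824 = 2,147,483,648 bytes.
2,147,483,648 / 125,000 ≈ 17179.87 s → 17,179 seconds.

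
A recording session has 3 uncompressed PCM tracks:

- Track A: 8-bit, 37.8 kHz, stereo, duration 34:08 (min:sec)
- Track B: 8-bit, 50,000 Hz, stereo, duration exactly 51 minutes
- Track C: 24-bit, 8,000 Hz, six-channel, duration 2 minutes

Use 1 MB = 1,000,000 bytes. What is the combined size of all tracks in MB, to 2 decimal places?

478.11 MB

Track A: 34:08 (min:sec) = 2,048 s; 37,800 × 2,048 × 1 × 2 = 154,828,800 bytes.
Track B: exactly 51 minutes = 3,060 s; 50,000 × 3,060 × 1 × 2 = 306,000,000 bytes.
Track C: 2 minutes = 120 s; 8,000 × 120 × 3 × 6 = 17,280,000 bytes.
Total = 478,108,800 bytes = 478.11 MB.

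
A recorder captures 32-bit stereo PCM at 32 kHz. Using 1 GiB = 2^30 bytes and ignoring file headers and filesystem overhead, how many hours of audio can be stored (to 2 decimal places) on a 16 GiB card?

Uncompressed byte rate = 32,000 × 4 × 2 = 256,000 bytes/s.
Capacity = 16 × 1,073,741,824 = 17,179,869,184 bytes.
17,179,869,184 / 256,000 ≈ 67108.86 s → 18.64 hours.

18.64 hours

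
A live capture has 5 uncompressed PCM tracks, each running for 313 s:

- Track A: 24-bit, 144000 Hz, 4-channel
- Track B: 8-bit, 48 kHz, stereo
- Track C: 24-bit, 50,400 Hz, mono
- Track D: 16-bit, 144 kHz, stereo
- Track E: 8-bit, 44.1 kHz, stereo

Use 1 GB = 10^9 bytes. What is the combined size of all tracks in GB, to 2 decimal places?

0.83 GB

Track A: 144,000 × 313 × 3 × 4 = 540,864,000 bytes.
Track B: 48,000 × 313 × 1 × 2 = 30,048,000 bytes.
Track C: 50,400 × 313 × 3 × 1 = 47,325,600 bytes.
Track D: 144,000 × 313 × 2 × 2 = 180,288,000 bytes.
Track E: 44,100 × 313 × 1 × 2 = 27,606,600 bytes.
Total = 826,132,200 bytes = 0.83 GB.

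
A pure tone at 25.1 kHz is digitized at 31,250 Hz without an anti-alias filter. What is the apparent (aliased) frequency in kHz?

Nyquist = 31,250/2 = 15,625 Hz; 25,100 Hz exceeds it.
Alias = |25,100 − 1×31,250| = |25,100 − 31,250| = 6,150 Hz = 6.15 kHz.

6.15 kHz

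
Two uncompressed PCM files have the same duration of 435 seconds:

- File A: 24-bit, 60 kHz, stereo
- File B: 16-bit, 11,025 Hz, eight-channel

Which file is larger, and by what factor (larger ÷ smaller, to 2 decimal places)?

File A, by a factor of 2.04

File A: 60,000 × 3 × 2 = 360,000 bytes/s.
File B: 11,025 × 2 × 8 = 176,400 bytes/s.
File A is larger; ratio = 156,600,000 / 76,734,000 = 2.04.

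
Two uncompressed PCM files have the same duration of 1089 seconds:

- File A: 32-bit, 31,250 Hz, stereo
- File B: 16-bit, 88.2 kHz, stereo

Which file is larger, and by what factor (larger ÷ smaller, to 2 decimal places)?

File A: 31,250 × 4 × 2 = 250,000 bytes/s.
File B: 88,200 × 2 × 2 = 352,800 bytes/s.
File B is larger; ratio = 384,199,200 / 272,250,000 = 1.41.

File B, by a factor of 1.41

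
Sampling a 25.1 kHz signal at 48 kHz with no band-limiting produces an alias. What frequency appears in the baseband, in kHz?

22.9 kHz

Nyquist = 48,000/2 = 24,000 Hz; 25,100 Hz exceeds it.
Alias = |25,100 − 1×48,000| = |25,100 − 48,000| = 22,900 Hz = 22.9 kHz.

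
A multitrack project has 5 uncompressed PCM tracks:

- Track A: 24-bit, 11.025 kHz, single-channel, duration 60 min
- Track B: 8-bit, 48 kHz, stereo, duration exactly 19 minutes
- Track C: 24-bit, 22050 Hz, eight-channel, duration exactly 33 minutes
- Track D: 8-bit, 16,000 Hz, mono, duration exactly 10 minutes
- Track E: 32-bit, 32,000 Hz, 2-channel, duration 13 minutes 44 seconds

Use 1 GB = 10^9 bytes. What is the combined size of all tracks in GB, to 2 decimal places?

1.50 GB

Track A: 60 min = 3,600 s; 11,025 × 3,600 × 3 × 1 = 119,070,000 bytes.
Track B: exactly 19 minutes = 1,140 s; 48,000 × 1,140 × 1 × 2 = 109,440,000 bytes.
Track C: exactly 33 minutes = 1,980 s; 22,050 × 1,980 × 3 × 8 = 1,047,816,000 bytes.
Track D: exactly 10 minutes = 600 s; 16,000 × 600 × 1 × 1 = 9,600,000 bytes.
Track E: 13 minutes 44 seconds = 824 s; 32,000 × 824 × 4 × 2 = 210,944,000 bytes.
Total = 1,496,870,000 bytes = 1.50 GB.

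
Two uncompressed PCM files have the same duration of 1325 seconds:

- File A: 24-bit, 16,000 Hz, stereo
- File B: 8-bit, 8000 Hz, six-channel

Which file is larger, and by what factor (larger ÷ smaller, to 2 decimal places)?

File A: 16,000 × 3 × 2 = 96,000 bytes/s.
File B: 8,000 × 1 × 6 = 48,000 bytes/s.
File A is larger; ratio = 127,200,000 / 63,600,000 = 2.00.

File A, by a factor of 2.00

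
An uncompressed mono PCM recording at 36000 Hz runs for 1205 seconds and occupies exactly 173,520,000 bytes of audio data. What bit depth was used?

32 bits

Bytes per sample = 173,520,000 / (36,000 × 1,205 × 1) = 173,520,000 / 43,380,000 = 4.
Bit depth = 4 × 8 = 32 bits.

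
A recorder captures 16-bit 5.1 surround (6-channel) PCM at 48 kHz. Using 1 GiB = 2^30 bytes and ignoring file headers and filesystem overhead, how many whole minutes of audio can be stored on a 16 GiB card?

Uncompressed byte rate = 48,000 × 2 × 6 = 576,000 bytes/s.
Capacity = 16 × 1,073,741,824 = 17,179,869,184 bytes.
17,179,869,184 / 576,000 ≈ 29826.16 s → 497 minutes.

497 minutes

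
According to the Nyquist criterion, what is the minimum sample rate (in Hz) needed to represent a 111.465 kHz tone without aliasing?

222,930 Hz

Minimum sample rate = 2 × 111,465 Hz = 222,930 Hz.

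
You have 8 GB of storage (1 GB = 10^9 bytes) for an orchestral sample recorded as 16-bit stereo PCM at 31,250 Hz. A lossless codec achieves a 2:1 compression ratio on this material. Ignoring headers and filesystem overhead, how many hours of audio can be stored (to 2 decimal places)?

Uncompressed byte rate = 31,250 × 2 × 2 = 125,000 bytes/s.
After 2:1 compression, effective rate ≈ 62500 bytes/s.
Capacity = 8 × 1,000,000,000 = 8,000,000,000 bytes.
8,000,000,000 / effective rate ≈ 128000 s → 35.56 hours.

35.56 hours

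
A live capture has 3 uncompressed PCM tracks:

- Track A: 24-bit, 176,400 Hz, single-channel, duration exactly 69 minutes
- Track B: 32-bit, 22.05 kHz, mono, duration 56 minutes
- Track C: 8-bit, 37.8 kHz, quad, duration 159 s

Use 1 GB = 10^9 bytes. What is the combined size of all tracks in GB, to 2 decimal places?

Track A: exactly 69 minutes = 4,140 s; 176,400 × 4,140 × 3 × 1 = 2,190,888,000 bytes.
Track B: 56 minutes = 3,360 s; 22,050 × 3,360 × 4 × 1 = 296,352,000 bytes.
Track C: 37,800 × 159 × 1 × 4 = 24,040,800 bytes.
Total = 2,511,280,800 bytes = 2.51 GB.

2.51 GB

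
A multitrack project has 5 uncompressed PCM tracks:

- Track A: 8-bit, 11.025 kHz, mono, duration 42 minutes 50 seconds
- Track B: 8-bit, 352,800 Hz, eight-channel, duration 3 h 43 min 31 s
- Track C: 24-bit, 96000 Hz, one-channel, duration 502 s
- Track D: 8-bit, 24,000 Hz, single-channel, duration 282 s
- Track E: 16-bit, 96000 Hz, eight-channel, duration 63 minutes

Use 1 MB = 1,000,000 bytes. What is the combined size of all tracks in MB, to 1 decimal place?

Track A: 42 minutes 50 seconds = 2,570 s; 11,025 × 2,570 × 1 × 1 = 28,334,250 bytes.
Track B: 3 h 43 min 31 s = 13,411 s; 352,800 × 13,411 × 1 × 8 = 37,851,206,400 bytes.
Track C: 96,000 × 502 × 3 × 1 = 144,576,000 bytes.
Track D: 24,000 × 282 × 1 × 1 = 6,768,000 bytes.
Track E: 63 minutes = 3,780 s; 96,000 × 3,780 × 2 × 8 = 5,806,080,000 bytes.
Total = 43,836,964,650 bytes = 43837.0 MB.

43837.0 MB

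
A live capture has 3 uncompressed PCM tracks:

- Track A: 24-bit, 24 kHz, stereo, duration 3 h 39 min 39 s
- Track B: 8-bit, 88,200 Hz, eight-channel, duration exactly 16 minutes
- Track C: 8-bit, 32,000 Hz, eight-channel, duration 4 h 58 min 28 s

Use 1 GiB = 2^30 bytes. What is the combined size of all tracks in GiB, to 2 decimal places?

Track A: 3 h 39 min 39 s = 13,179 s; 24,000 × 13,179 × 3 × 2 = 1,897,776,000 bytes.
Track B: exactly 16 minutes = 960 s; 88,200 × 960 × 1 × 8 = 677,376,000 bytes.
Track C: 4 h 58 min 28 s = 17,908 s; 32,000 × 17,908 × 1 × 8 = 4,584,448,000 bytes.
Total = 7,159,600,000 bytes = 6.67 GiB.

6.67 GiB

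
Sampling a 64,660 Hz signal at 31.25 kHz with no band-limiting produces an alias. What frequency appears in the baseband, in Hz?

2,160 Hz

Nyquist = 31,250/2 = 15,625 Hz; 64,660 Hz exceeds it.
Alias = |64,660 − 2×31,250| = |64,660 − 62,500| = 2,160 Hz.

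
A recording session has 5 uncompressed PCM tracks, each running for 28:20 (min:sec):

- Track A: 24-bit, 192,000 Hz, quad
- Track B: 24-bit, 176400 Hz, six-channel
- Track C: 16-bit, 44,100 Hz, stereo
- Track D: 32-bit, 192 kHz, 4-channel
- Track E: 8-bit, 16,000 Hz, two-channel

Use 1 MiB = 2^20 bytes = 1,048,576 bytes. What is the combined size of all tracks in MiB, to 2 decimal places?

28:20 (min:sec) = 1,700 s.
Track A: 192,000 × 1,700 × 3 × 4 = 3,916,800,000 bytes.
Track B: 176,400 × 1,700 × 3 × 6 = 5,397,840,000 bytes.
Track C: 44,100 × 1,700 × 2 × 2 = 299,880,000 bytes.
Track D: 192,000 × 1,700 × 4 × 4 = 5,222,400,000 bytes.
Track E: 16,000 × 1,700 × 1 × 2 = 54,400,000 bytes.
Total = 14,891,320,000 bytes = 14201.47 MiB.

14201.47 MiB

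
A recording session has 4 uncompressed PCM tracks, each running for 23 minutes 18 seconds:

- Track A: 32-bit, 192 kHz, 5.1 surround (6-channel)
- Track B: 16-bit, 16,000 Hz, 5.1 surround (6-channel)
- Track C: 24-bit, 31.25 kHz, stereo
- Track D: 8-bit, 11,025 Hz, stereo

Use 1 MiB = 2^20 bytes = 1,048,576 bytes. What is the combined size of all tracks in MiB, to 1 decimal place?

23 minutes 18 seconds = 1,398 s.
Track A: 192,000 × 1,398 × 4 × 6 = 6,441,984,000 bytes.
Track B: 16,000 × 1,398 × 2 × 6 = 268,416,000 bytes.
Track C: 31,250 × 1,398 × 3 × 2 = 262,125,000 bytes.
Track D: 11,025 × 1,398 × 1 × 2 = 30,825,900 bytes.
Total = 7,003,350,900 bytes = 6678.9 MiB.

6678.9 MiB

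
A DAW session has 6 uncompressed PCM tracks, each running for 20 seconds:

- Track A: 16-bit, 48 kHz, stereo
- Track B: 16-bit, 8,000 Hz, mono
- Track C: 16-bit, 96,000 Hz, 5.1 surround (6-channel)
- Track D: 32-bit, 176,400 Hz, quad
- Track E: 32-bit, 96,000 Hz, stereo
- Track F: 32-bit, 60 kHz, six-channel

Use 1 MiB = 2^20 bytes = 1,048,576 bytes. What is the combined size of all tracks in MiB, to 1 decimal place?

Track A: 48,000 × 20 × 2 × 2 = 3,840,000 bytes.
Track B: 8,000 × 20 × 2 × 1 = 320,000 bytes.
Track C: 96,000 × 20 × 2 × 6 = 23,040,000 bytes.
Track D: 176,400 × 20 × 4 × 4 = 56,448,000 bytes.
Track E: 96,000 × 20 × 4 × 2 = 15,360,000 bytes.
Track F: 60,000 × 20 × 4 × 6 = 28,800,000 bytes.
Total = 127,808,000 bytes = 121.9 MiB.

121.9 MiB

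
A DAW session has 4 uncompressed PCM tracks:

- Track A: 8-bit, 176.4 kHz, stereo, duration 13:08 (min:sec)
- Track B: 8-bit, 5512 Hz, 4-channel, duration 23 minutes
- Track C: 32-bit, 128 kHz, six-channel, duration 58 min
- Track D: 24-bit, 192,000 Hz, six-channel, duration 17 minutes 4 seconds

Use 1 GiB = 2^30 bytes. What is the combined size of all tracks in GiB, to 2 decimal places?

13.54 GiB

Track A: 13:08 (min:sec) = 788 s; 176,400 × 788 × 1 × 2 = 278,006,400 bytes.
Track B: 23 minutes = 1,380 s; 5,512 × 1,380 × 1 × 4 = 30,426,240 bytes.
Track C: 58 min = 3,480 s; 128,000 × 3,480 × 4 × 6 = 10,690,560,000 bytes.
Track D: 17 minutes 4 seconds = 1,024 s; 192,000 × 1,024 × 3 × 6 = 3,538,944,000 bytes.
Total = 14,537,936,640 bytes = 13.54 GiB.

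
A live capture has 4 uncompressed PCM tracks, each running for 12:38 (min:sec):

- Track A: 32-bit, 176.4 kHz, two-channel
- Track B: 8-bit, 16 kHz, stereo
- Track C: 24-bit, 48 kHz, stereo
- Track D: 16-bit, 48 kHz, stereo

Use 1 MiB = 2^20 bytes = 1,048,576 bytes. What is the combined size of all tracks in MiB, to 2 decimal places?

12:38 (min:sec) = 758 s.
Track A: 176,400 × 758 × 4 × 2 = 1,069,689,600 bytes.
Track B: 16,000 × 758 × 1 × 2 = 24,256,000 bytes.
Track C: 48,000 × 758 × 3 × 2 = 218,304,000 bytes.
Track D: 48,000 × 758 × 2 × 2 = 145,536,000 bytes.
Total = 1,457,785,600 bytes = 1390.25 MiB.

1390.25 MiB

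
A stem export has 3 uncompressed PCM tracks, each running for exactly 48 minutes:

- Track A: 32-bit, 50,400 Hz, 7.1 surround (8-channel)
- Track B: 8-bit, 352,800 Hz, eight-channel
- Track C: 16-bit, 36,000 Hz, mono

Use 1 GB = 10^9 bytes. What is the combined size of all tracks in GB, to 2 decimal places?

exactly 48 minutes = 2,880 s.
Track A: 50,400 × 2,880 × 4 × 8 = 4,644,864,000 bytes.
Track B: 352,800 × 2,880 × 1 × 8 = 8,128,512,000 bytes.
Track C: 36,000 × 2,880 × 2 × 1 = 207,360,000 bytes.
Total = 12,980,736,000 bytes = 12.98 GB.

12.98 GB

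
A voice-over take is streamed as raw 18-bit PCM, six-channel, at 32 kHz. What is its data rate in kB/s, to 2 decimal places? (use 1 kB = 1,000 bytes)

Bit rate = 32,000 × 18 × 6 = 3,456,000 bits/s.
3,456,000 / 8 = 432,000 B/s = 432.00 kB/s.

432.00 kB/s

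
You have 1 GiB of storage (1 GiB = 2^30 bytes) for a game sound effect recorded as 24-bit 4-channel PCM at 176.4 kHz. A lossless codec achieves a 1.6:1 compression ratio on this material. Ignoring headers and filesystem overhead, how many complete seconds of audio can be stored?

811 seconds

Uncompressed byte rate = 176,400 × 3 × 4 = 2,116,800 bytes/s.
After 1.6:1 compression, effective rate ≈ 1323000 bytes/s.
Capacity = 1 × 1,073,741,824 = 1,073,741,824 bytes.
1,073,741,824 / effective rate ≈ 811.6 s → 811 seconds.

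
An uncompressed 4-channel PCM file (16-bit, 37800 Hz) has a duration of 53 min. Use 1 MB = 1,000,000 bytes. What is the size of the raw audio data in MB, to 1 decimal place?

Duration = 53 min = 3,180 s.
Bytes = 37,800 samples/s × 3,180 s × 2 bytes/sample × 4 ch = 961,632,000 bytes.
961,632,000 / 1,000,000 = 961.6 MB.

961.6 MB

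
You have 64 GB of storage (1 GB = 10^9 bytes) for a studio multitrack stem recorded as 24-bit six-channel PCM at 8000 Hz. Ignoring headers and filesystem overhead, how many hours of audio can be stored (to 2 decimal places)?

123.46 hours

Uncompressed byte rate = 8,000 × 3 × 6 = 144,000 bytes/s.
Capacity = 64 × 1,000,000,000 = 64,000,000,000 bytes.
64,000,000,000 / 144,000 ≈ 444444.44 s → 123.46 hours.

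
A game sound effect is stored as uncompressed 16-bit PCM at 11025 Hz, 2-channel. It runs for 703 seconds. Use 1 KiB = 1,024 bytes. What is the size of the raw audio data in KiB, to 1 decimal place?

30275.7 KiB

Bytes = 11,025 samples/s × 703 s × 2 bytes/sample × 2 ch = 31,002,300 bytes.
31,002,300 / 1,024 = 30275.7 KiB.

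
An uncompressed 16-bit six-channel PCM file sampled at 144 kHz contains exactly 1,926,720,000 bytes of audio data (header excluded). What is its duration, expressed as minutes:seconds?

18:35

Byte rate = 144,000 × 2 × 6 = 1,728,000 bytes/s.
Duration = 1,926,720,000 / 1,728,000 = 1,115 s.
1,115 s = 18:35.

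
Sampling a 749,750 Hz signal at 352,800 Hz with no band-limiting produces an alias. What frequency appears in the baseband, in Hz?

Nyquist = 352,800/2 = 176,400 Hz; 749,750 Hz exceeds it.
Alias = |749,750 − 2×352,800| = |749,750 − 705,600| = 44,150 Hz.

44,150 Hz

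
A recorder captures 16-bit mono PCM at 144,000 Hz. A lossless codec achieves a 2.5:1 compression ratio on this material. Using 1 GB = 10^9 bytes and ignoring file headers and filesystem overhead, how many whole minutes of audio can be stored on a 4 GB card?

Uncompressed byte rate = 144,000 × 2 × 1 = 288,000 bytes/s.
After 2.5:1 compression, effective rate ≈ 115200 bytes/s.
Capacity = 4 × 1,000,000,000 = 4,000,000,000 bytes.
4,000,000,000 / effective rate ≈ 34722.22 s → 578 minutes.

578 minutes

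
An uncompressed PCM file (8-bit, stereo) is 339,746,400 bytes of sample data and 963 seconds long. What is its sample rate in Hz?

Bytes = sample_rate × seconds × bytes_per_sample × channels.
sample_rate = 339,746,400 / (963 × 1 × 2) = 339,746,400 / 1,926 = 176,400 Hz.

176,400 Hz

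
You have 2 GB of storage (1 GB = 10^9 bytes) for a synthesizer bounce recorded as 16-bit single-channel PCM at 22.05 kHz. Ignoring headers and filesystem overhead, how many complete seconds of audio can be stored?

Uncompressed byte rate = 22,050 × 2 × 1 = 44,100 bytes/s.
Capacity = 2 × 1,000,000,000 = 2,000,000,000 bytes.
2,000,000,000 / 44,100 ≈ 45351.47 s → 45,351 seconds.

45,351 seconds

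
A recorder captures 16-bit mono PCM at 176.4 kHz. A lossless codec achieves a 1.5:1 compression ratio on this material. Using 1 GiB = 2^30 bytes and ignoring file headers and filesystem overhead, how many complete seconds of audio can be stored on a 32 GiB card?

146,087 seconds

Uncompressed byte rate = 176,400 × 2 × 1 = 352,800 bytes/s.
After 1.5:1 compression, effective rate ≈ 235200 bytes/s.
Capacity = 32 × 1,073,741,824 = 34,359,738,368 bytes.
34,359,738,368 / effective rate ≈ 146087.32 s → 146,087 seconds.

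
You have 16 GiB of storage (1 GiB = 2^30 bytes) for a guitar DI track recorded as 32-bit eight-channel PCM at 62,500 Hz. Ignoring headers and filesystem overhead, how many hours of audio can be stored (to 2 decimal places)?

Uncompressed byte rate = 62,500 × 4 × 8 = 2,000,000 bytes/s.
Capacity = 16 × 1,073,741,824 = 17,179,869,184 bytes.
17,179,869,184 / 2,000,000 ≈ 8589.93 s → 2.39 hours.

2.39 hours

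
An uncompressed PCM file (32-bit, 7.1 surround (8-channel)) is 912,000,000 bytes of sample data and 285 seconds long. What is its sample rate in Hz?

Bytes = sample_rate × seconds × bytes_per_sample × channels.
sample_rate = 912,000,000 / (285 × 4 × 8) = 912,000,000 / 9,120 = 100,000 Hz.

100,000 Hz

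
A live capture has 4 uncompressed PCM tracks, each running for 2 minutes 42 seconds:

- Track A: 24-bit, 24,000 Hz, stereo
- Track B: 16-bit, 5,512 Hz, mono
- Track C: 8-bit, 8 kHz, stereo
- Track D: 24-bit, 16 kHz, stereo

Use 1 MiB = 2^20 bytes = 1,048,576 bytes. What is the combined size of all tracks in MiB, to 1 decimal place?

2 minutes 42 seconds = 162 s.
Track A: 24,000 × 162 × 3 × 2 = 23,328,000 bytes.
Track B: 5,512 × 162 × 2 × 1 = 1,785,888 bytes.
Track C: 8,000 × 162 × 1 × 2 = 2,592,000 bytes.
Track D: 16,000 × 162 × 3 × 2 = 15,552,000 bytes.
Total = 43,257,888 bytes = 41.3 MiB.

41.3 MiB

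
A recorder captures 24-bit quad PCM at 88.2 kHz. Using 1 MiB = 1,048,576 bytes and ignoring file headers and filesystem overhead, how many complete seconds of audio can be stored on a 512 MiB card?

507 seconds

Uncompressed byte rate = 88,200 × 3 × 4 = 1,058,400 bytes/s.
Capacity = 512 × 1,048,576 = 536,870,912 bytes.
536,870,912 / 1,058,400 ≈ 507.25 s → 507 seconds.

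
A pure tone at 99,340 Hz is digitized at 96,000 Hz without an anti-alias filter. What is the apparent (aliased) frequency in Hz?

3,340 Hz

Nyquist = 96,000/2 = 48,000 Hz; 99,340 Hz exceeds it.
Alias = |99,340 − 1×96,000| = |99,340 − 96,000| = 3,340 Hz.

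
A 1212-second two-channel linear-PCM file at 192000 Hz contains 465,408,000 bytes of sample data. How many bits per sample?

Bytes per sample = 465,408,000 / (192,000 × 1,212 × 2) = 465,408,000 / 465,408,000 = 1.
Bit depth = 1 × 8 = 8 bits.

8 bits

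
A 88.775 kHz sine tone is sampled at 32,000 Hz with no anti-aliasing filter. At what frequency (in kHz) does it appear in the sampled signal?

Nyquist = 32,000/2 = 16,000 Hz; 88,775 Hz exceeds it.
Alias = |88,775 − 3×32,000| = |88,775 − 96,000| = 7,225 Hz = 7.225 kHz.

7.225 kHz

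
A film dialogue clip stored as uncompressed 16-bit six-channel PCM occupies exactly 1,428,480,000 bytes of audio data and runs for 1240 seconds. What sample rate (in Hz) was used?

Bytes = sample_rate × seconds × bytes_per_sample × channels.
sample_rate = 1,428,480,000 / (1,240 × 2 × 6) = 1,428,480,000 / 14,880 = 96,000 Hz.

96,000 Hz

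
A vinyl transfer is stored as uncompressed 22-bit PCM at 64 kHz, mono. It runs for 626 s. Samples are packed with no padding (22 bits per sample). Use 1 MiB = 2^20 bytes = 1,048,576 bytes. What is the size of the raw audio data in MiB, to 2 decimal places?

Bits = 64,000 × 626 × 22 × 1 = 881,408,000 bits = 110,176,000 bytes.
110,176,000 / 1,048,576 = 105.07 MiB.

105.07 MiB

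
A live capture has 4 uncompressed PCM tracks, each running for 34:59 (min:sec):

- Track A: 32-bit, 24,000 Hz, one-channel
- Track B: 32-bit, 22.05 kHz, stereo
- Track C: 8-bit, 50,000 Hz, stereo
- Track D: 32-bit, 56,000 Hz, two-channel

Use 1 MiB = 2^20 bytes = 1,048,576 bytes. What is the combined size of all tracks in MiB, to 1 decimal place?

34:59 (min:sec) = 2,099 s.
Track A: 24,000 × 2,099 × 4 × 1 = 201,504,000 bytes.
Track B: 22,050 × 2,099 × 4 × 2 = 370,263,600 bytes.
Track C: 50,000 × 2,099 × 1 × 2 = 209,900,000 bytes.
Track D: 56,000 × 2,099 × 4 × 2 = 940,352,000 bytes.
Total = 1,722,019,600 bytes = 1642.2 MiB.

1642.2 MiB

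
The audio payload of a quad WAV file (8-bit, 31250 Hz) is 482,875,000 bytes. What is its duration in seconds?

Byte rate = 31,250 × 1 × 4 = 125,000 bytes/s.
Duration = 482,875,000 / 125,000 = 3,863 s.

3,863 seconds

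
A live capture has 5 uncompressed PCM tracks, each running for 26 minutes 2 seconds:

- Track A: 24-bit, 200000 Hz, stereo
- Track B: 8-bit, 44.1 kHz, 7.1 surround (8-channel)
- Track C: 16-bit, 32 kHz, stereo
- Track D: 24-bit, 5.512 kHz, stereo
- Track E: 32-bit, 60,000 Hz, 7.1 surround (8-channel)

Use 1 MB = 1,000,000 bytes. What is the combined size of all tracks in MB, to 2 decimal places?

26 minutes 2 seconds = 1,562 s.
Track A: 200,000 × 1,562 × 3 × 2 = 1,874,400,000 bytes.
Track B: 44,100 × 1,562 × 1 × 8 = 551,073,600 bytes.
Track C: 32,000 × 1,562 × 2 × 2 = 199,936,000 bytes.
Track D: 5,512 × 1,562 × 3 × 2 = 51,658,464 bytes.
Track E: 60,000 × 1,562 × 4 × 8 = 2,999,040,000 bytes.
Total = 5,676,108,064 bytes = 5676.11 MB.

5676.11 MB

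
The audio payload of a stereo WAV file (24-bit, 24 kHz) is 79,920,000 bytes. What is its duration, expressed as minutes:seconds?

Byte rate = 24,000 × 3 × 2 = 144,000 bytes/s.
Duration = 79,920,000 / 144,000 = 555 s.
555 s = 9:15.

9:15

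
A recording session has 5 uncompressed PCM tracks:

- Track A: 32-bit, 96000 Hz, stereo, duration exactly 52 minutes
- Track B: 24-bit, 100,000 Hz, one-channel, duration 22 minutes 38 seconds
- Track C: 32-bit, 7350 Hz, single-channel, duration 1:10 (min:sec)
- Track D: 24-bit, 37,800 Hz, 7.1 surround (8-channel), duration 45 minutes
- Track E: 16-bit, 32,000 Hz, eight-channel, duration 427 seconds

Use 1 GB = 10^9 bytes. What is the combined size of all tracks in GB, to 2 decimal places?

Track A: exactly 52 minutes = 3,120 s; 96,000 × 3,120 × 4 × 2 = 2,396,160,000 bytes.
Track B: 22 minutes 38 seconds = 1,358 s; 100,000 × 1,358 × 3 × 1 = 407,400,000 bytes.
Track C: 1:10 (min:sec) = 70 s; 7,350 × 70 × 4 × 1 = 2,058,000 bytes.
Track D: 45 minutes = 2,700 s; 37,800 × 2,700 × 3 × 8 = 2,449,440,000 bytes.
Track E: 32,000 × 427 × 2 × 8 = 218,624,000 bytes.
Total = 5,473,682,000 bytes = 5.47 GB.

5.47 GB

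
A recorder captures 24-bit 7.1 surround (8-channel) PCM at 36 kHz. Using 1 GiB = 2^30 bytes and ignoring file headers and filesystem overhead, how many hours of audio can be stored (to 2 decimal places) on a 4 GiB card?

1.38 hours

Uncompressed byte rate = 36,000 × 3 × 8 = 864,000 bytes/s.
Capacity = 4 × 1,073,741,824 = 4,294,967,296 bytes.
4,294,967,296 / 864,000 ≈ 4971.03 s → 1.38 hours.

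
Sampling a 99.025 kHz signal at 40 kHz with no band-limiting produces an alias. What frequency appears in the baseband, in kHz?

Nyquist = 40,000/2 = 20,000 Hz; 99,025 Hz exceeds it.
Alias = |99,025 − 2×40,000| = |99,025 − 80,000| = 19,025 Hz = 19.025 kHz.

19.025 kHz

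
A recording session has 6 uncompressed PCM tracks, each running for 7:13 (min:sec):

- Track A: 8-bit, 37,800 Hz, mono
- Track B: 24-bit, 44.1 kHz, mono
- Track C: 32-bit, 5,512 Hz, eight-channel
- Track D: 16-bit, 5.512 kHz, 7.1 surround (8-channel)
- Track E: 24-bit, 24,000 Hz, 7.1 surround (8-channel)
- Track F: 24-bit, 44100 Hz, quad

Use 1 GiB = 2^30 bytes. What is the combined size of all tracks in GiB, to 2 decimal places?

7:13 (min:sec) = 433 s.
Track A: 37,800 × 433 × 1 × 1 = 16,367,400 bytes.
Track B: 44,100 × 433 × 3 × 1 = 57,285,900 bytes.
Track C: 5,512 × 433 × 4 × 8 = 76,374,272 bytes.
Track D: 5,512 × 433 × 2 × 8 = 38,187,136 bytes.
Track E: 24,000 × 433 × 3 × 8 = 249,408,000 bytes.
Track F: 44,100 × 433 × 3 × 4 = 229,143,600 bytes.
Total = 666,766,308 bytes = 0.62 GiB.

0.62 GiB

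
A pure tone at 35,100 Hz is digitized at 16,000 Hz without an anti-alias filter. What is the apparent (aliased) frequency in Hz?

3,100 Hz

Nyquist = 16,000/2 = 8,000 Hz; 35,100 Hz exceeds it.
Alias = |35,100 − 2×16,000| = |35,100 − 32,000| = 3,100 Hz.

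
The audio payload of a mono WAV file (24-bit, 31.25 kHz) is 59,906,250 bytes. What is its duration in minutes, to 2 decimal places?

10.65 minutes

Byte rate = 31,250 × 3 × 1 = 93,750 bytes/s.
Duration = 59,906,250 / 93,750 = 639 s.
639 s / 60 = 10.65 minutes.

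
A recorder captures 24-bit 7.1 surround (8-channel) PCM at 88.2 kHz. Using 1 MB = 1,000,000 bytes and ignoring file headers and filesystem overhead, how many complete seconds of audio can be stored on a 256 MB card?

120 seconds

Uncompressed byte rate = 88,200 × 3 × 8 = 2,116,800 bytes/s.
Capacity = 256 × 1,000,000 = 256,000,000 bytes.
256,000,000 / 2,116,800 ≈ 120.94 s → 120 seconds.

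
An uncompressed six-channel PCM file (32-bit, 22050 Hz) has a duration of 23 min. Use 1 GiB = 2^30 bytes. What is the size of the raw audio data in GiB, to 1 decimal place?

Duration = 23 min = 1,380 s.
Bytes = 22,050 samples/s × 1,380 s × 4 bytes/sample × 6 ch = 730,296,000 bytes.
730,296,000 / 1,073,741,824 = 0.7 GiB.

0.7 GiB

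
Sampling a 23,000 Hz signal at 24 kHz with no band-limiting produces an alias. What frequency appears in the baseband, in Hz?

1,000 Hz

Nyquist = 24,000/2 = 12,000 Hz; 23,000 Hz exceeds it.
Alias = |23,000 − 1×24,000| = |23,000 − 24,000| = 1,000 Hz.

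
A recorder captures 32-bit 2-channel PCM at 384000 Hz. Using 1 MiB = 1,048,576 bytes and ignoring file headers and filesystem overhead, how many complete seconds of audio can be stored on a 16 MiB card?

5 seconds

Uncompressed byte rate = 384,000 × 4 × 2 = 3,072,000 bytes/s.
Capacity = 16 × 1,048,576 = 16,777,216 bytes.
16,777,216 / 3,072,000 ≈ 5.46 s → 5 seconds.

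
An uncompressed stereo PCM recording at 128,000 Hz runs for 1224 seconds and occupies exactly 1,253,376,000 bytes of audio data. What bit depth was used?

Bytes per sample = 1,253,376,000 / (128,000 × 1,224 × 2) = 1,253,376,000 / 313,344,000 = 4.
Bit depth = 4 × 8 = 32 bits.

32 bits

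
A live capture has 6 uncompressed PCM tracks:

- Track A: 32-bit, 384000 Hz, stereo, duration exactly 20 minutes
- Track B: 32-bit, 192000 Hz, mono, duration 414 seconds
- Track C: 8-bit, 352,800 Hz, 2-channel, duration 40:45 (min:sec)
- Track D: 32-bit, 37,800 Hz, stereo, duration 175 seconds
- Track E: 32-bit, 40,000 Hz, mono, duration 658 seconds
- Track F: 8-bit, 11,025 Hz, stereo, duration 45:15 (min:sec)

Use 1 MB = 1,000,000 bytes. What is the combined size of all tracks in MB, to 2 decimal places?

Track A: exactly 20 minutes = 1,200 s; 384,000 × 1,200 × 4 × 2 = 3,686,400,000 bytes.
Track B: 192,000 × 414 × 4 × 1 = 317,952,000 bytes.
Track C: 40:45 (min:sec) = 2,445 s; 352,800 × 2,445 × 1 × 2 = 1,725,192,000 bytes.
Track D: 37,800 × 175 × 4 × 2 = 52,920,000 bytes.
Track E: 40,000 × 658 × 4 × 1 = 105,280,000 bytes.
Track F: 45:15 (min:sec) = 2,715 s; 11,025 × 2,715 × 1 × 2 = 59,865,750 bytes.
Total = 5,947,609,750 bytes = 5947.61 MB.

5947.61 MB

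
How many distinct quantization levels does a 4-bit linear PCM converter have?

16 levels

2^4 = 16.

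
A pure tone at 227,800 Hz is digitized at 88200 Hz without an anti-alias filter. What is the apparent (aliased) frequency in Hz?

Nyquist = 88,200/2 = 44,100 Hz; 227,800 Hz exceeds it.
Alias = |227,800 − 3×88,200| = |227,800 − 264,600| = 36,800 Hz.

36,800 Hz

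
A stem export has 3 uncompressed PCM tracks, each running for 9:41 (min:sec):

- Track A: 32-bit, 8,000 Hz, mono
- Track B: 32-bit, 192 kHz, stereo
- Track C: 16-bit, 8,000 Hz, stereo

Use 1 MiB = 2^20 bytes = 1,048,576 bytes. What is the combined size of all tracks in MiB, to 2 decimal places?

886.54 MiB

9:41 (min:sec) = 581 s.
Track A: 8,000 × 581 × 4 × 1 = 18,592,000 bytes.
Track B: 192,000 × 581 × 4 × 2 = 892,416,000 bytes.
Track C: 8,000 × 581 × 2 × 2 = 18,592,000 bytes.
Total = 929,600,000 bytes = 886.54 MiB.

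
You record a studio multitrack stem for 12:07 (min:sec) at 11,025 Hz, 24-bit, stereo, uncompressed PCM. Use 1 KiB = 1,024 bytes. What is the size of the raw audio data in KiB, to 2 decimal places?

46963.92 KiB

Duration = 12:07 (min:sec) = 727 s.
Bytes = 11,025 samples/s × 727 s × 3 bytes/sample × 2 ch = 48,091,050 bytes.
48,091,050 / 1,024 = 46963.92 KiB.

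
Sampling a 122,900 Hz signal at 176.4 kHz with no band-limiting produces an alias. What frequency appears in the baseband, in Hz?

Nyquist = 176,400/2 = 88,200 Hz; 122,900 Hz exceeds it.
Alias = |122,900 − 1×176,400| = |122,900 − 176,400| = 53,500 Hz.

53,500 Hz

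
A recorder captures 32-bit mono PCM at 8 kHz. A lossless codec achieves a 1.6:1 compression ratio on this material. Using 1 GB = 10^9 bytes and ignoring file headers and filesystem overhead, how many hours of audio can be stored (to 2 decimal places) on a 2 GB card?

27.78 hours

Uncompressed byte rate = 8,000 × 4 × 1 = 32,000 bytes/s.
After 1.6:1 compression, effective rate ≈ 20000 bytes/s.
Capacity = 2 × 1,000,000,000 = 2,000,000,000 bytes.
2,000,000,000 / effective rate ≈ 100000 s → 27.78 hours.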